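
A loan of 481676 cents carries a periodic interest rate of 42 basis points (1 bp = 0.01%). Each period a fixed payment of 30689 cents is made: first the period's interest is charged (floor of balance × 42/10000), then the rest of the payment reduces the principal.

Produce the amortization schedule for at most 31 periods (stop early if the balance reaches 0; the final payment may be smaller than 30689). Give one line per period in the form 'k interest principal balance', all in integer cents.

1. interest=⌊481676·42/10000⌋=2023; principal=30689-2023=28666; balance=481676-28666=453010
2. interest=⌊453010·42/10000⌋=1902; principal=30689-1902=28787; balance=453010-28787=424223
3. interest=⌊424223·42/10000⌋=1781; principal=30689-1781=28908; balance=424223-28908=395315
4. interest=⌊395315·42/10000⌋=1660; principal=30689-1660=29029; balance=395315-29029=366286
5. interest=⌊366286·42/10000⌋=1538; principal=30689-1538=29151; balance=366286-29151=337135
6. interest=⌊337135·42/10000⌋=1415; principal=30689-1415=29274; balance=337135-29274=307861
7. interest=⌊307861·42/10000⌋=1293; principal=30689-1293=29396; balance=307861-29396=278465
8. interest=⌊278465·42/10000⌋=1169; principal=30689-1169=29520; balance=278465-29520=248945
9. interest=⌊248945·42/10000⌋=1045; principal=30689-1045=29644; balance=248945-29644=219301
10. interest=⌊219301·42/10000⌋=921; principal=30689-921=29768; balance=219301-29768=189533
11. interest=⌊189533·42/10000⌋=796; principal=30689-796=29893; balance=189533-29893=159640
12. interest=⌊159640·42/10000⌋=670; principal=30689-670=30019; balance=159640-30019=129621
13. interest=⌊129621·42/10000⌋=544; principal=30689-544=30145; balance=129621-30145=99476
14. interest=⌊99476·42/10000⌋=417; principal=30689-417=30272; balance=99476-30272=69204
15. interest=⌊69204·42/10000⌋=290; principal=30689-290=30399; balance=69204-30399=38805
16. interest=⌊38805·42/10000⌋=162; principal=30689-162=30527; balance=38805-30527=8278
17. interest=⌊8278·42/10000⌋=34; principal=min(30689-34,8278)=8278; balance=8278-8278=0

1 2023 28666 453010
2 1902 28787 424223
3 1781 28908 395315
4 1660 29029 366286
5 1538 29151 337135
6 1415 29274 307861
7 1293 29396 278465
8 1169 29520 248945
9 1045 29644 219301
10 921 29768 189533
11 796 29893 159640
12 670 30019 129621
13 544 30145 99476
14 417 30272 69204
15 290 30399 38805
16 162 30527 8278
17 34 8278 0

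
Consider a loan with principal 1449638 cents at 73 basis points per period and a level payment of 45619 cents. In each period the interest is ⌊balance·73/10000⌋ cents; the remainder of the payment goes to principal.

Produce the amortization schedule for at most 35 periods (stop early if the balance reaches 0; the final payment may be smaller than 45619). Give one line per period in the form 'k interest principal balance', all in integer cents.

1 10582 35037 1414601
2 10326 35293 1379308
3 10068 35551 1343757
4 9809 35810 1307947
5 9548 36071 1271876
6 9284 36335 1235541
7 9019 36600 1198941
8 8752 36867 1162074
9 8483 37136 1124938
10 8212 37407 1087531
11 7938 37681 1049850
12 7663 37956 1011894
13 7386 38233 973661
14 7107 38512 935149
15 6826 38793 896356
16 6543 39076 857280
17 6258 39361 817919
18 5970 39649 778270
19 5681 39938 738332
20 5389 40230 698102
21 5096 40523 657579
22 4800 40819 616760
23 4502 41117 575643
24 4202 41417 534226
25 3899 41720 492506
26 3595 42024 450482
27 3288 42331 408151
28 2979 42640 365511
29 2668 42951 322560
30 2354 43265 279295
31 2038 43581 235714
32 1720 43899 191815
33 1400 44219 147596
34 1077 44542 103054
35 752 44867 58187

1. interest=⌊1449638·73/10000⌋=10582; principal=45619-10582=35037; balance=1449638-35037=1414601
2. interest=⌊1414601·73/10000⌋=10326; principal=45619-10326=35293; balance=1414601-35293=1379308
3. interest=⌊1379308·73/10000⌋=10068; principal=45619-10068=35551; balance=1379308-35551=1343757
4. interest=⌊1343757·73/10000⌋=9809; principal=45619-9809=35810; balance=1343757-35810=1307947
5. interest=⌊1307947·73/10000⌋=9548; principal=45619-9548=36071; balance=1307947-36071=1271876
6. interest=⌊1271876·73/10000⌋=9284; principal=45619-9284=36335; balance=1271876-36335=1235541
7. interest=⌊1235541·73/10000⌋=9019; principal=45619-9019=36600; balance=1235541-36600=1198941
8. interest=⌊1198941·73/10000⌋=8752; principal=45619-8752=36867; balance=1198941-36867=1162074
9. interest=⌊1162074·73/10000⌋=8483; principal=45619-8483=37136; balance=1162074-37136=1124938
10. interest=⌊1124938·73/10000⌋=8212; principal=45619-8212=37407; balance=1124938-37407=1087531
11. interest=⌊1087531·73/10000⌋=7938; principal=45619-7938=37681; balance=1087531-37681=1049850
12. interest=⌊1049850·73/10000⌋=7663; principal=45619-7663=37956; balance=1049850-37956=1011894
13. interest=⌊1011894·73/10000⌋=7386; principal=45619-7386=38233; balance=1011894-38233=973661
14. interest=⌊973661·73/10000⌋=7107; principal=45619-7107=38512; balance=973661-38512=935149
15. interest=⌊935149·73/10000⌋=6826; principal=45619-6826=38793; balance=935149-38793=896356
16. interest=⌊896356·73/10000⌋=6543; principal=45619-6543=39076; balance=896356-39076=857280
17. interest=⌊857280·73/10000⌋=6258; principal=45619-6258=39361; balance=857280-39361=817919
18. interest=⌊817919·73/10000⌋=5970; principal=45619-5970=39649; balance=817919-39649=778270
19. interest=⌊778270·73/10000⌋=5681; principal=45619-5681=39938; balance=778270-39938=738332
20. interest=⌊738332·73/10000⌋=5389; principal=45619-5389=40230; balance=738332-40230=698102
21. interest=⌊698102·73/10000⌋=5096; principal=45619-5096=40523; balance=698102-40523=657579
22. interest=⌊657579·73/10000⌋=4800; principal=45619-4800=40819; balance=657579-40819=616760
23. interest=⌊616760·73/10000⌋=4502; principal=45619-4502=41117; balance=616760-41117=575643
24. interest=⌊575643·73/10000⌋=4202; principal=45619-4202=41417; balance=575643-41417=534226
25. interest=⌊534226·73/10000⌋=3899; principal=45619-3899=41720; balance=534226-41720=492506
26. interest=⌊492506·73/10000⌋=3595; principal=45619-3595=42024; balance=492506-42024=450482
27. interest=⌊450482·73/10000⌋=3288; principal=45619-3288=42331; balance=450482-42331=408151
28. interest=⌊408151·73/10000⌋=2979; principal=45619-2979=42640; balance=408151-42640=365511
29. interest=⌊365511·73/10000⌋=2668; principal=45619-2668=42951; balance=365511-42951=322560
30. interest=⌊322560·73/10000⌋=2354; principal=45619-2354=43265; balance=322560-43265=279295
31. interest=⌊279295·73/10000⌋=2038; principal=45619-2038=43581; balance=279295-43581=235714
32. interest=⌊235714·73/10000⌋=1720; principal=45619-1720=43899; balance=235714-43899=191815
33. interest=⌊191815·73/10000⌋=1400; principal=45619-1400=44219; balance=191815-44219=147596
34. interest=⌊147596·73/10000⌋=1077; principal=45619-1077=44542; balance=147596-44542=103054
35. interest=⌊103054·73/10000⌋=752; principal=45619-752=44867; balance=103054-44867=58187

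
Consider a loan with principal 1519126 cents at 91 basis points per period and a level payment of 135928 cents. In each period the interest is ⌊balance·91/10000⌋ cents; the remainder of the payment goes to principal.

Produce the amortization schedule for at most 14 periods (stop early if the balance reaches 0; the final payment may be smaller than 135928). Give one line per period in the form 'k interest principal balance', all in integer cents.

1 13824 122104 1397022
2 12712 123216 1273806
3 11591 124337 1149469
4 10460 125468 1024001
5 9318 126610 897391
6 8166 127762 769629
7 7003 128925 640704
8 5830 130098 510606
9 4646 131282 379324
10 3451 132477 246847
11 2246 133682 113165
12 1029 113165 0

1. interest=⌊1519126·91/10000⌋=13824; principal=135928-13824=122104; balance=1519126-122104=1397022
2. interest=⌊1397022·91/10000⌋=12712; principal=135928-12712=123216; balance=1397022-123216=1273806
3. interest=⌊1273806·91/10000⌋=11591; principal=135928-11591=124337; balance=1273806-124337=1149469
4. interest=⌊1149469·91/10000⌋=10460; principal=135928-10460=125468; balance=1149469-125468=1024001
5. interest=⌊1024001·91/10000⌋=9318; principal=135928-9318=126610; balance=1024001-126610=897391
6. interest=⌊897391·91/10000⌋=8166; principal=135928-8166=127762; balance=897391-127762=769629
7. interest=⌊769629·91/10000⌋=7003; principal=135928-7003=128925; balance=769629-128925=640704
8. interest=⌊640704·91/10000⌋=5830; principal=135928-5830=130098; balance=640704-130098=510606
9. interest=⌊510606·91/10000⌋=4646; principal=135928-4646=131282; balance=510606-131282=379324
10. interest=⌊379324·91/10000⌋=3451; principal=135928-3451=132477; balance=379324-132477=246847
11. interest=⌊246847·91/10000⌋=2246; principal=135928-2246=133682; balance=246847-133682=113165
12. interest=⌊113165·91/10000⌋=1029; principal=min(135928-1029,113165)=113165; balance=113165-113165=0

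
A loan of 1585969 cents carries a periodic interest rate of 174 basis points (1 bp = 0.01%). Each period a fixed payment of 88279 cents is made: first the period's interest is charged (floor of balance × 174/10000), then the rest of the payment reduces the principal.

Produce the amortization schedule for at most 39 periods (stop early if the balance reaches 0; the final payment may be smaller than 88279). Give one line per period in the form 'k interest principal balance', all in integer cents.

1. interest=⌊1585969·174/10000⌋=27595; principal=88279-27595=60684; balance=1585969-60684=1525285
2. interest=⌊1525285·174/10000⌋=26539; principal=88279-26539=61740; balance=1525285-61740=1463545
3. interest=⌊1463545·174/10000⌋=25465; principal=88279-25465=62814; balance=1463545-62814=1400731
4. interest=⌊1400731·174/10000⌋=24372; principal=88279-24372=63907; balance=1400731-63907=1336824
5. interest=⌊1336824·174/10000⌋=23260; principal=88279-23260=65019; balance=1336824-65019=1271805
6. interest=⌊1271805·174/10000⌋=22129; principal=88279-22129=66150; balance=1271805-66150=1205655
7. interest=⌊1205655·174/10000⌋=20978; principal=88279-20978=67301; balance=1205655-67301=1138354
8. interest=⌊1138354·174/10000⌋=19807; principal=88279-19807=68472; balance=1138354-68472=1069882
9. interest=⌊1069882·174/10000⌋=18615; principal=88279-18615=69664; balance=1069882-69664=1000218
10. interest=⌊1000218·174/10000⌋=17403; principal=88279-17403=70876; balance=1000218-70876=929342
11. interest=⌊929342·174/10000⌋=16170; principal=88279-16170=72109; balance=929342-72109=857233
12. interest=⌊857233·174/10000⌋=14915; principal=88279-14915=73364; balance=857233-73364=783869
13. interest=⌊783869·174/10000⌋=13639; principal=88279-13639=74640; balance=783869-74640=709229
14. interest=⌊709229·174/10000⌋=12340; principal=88279-12340=75939; balance=709229-75939=633290
15. interest=⌊633290·174/10000⌋=11019; principal=88279-11019=77260; balance=633290-77260=556030
16. interest=⌊556030·174/10000⌋=9674; principal=88279-9674=78605; balance=556030-78605=477425
17. interest=⌊477425·174/10000⌋=8307; principal=88279-8307=79972; balance=477425-79972=397453
18. interest=⌊397453·174/10000⌋=6915; principal=88279-6915=81364; balance=397453-81364=316089
19. interest=⌊316089·174/10000⌋=5499; principal=88279-5499=82780; balance=316089-82780=233309
20. interest=⌊233309·174/10000⌋=4059; principal=88279-4059=84220; balance=233309-84220=149089
21. interest=⌊149089·174/10000⌋=2594; principal=88279-2594=85685; balance=149089-85685=63404
22. interest=⌊63404·174/10000⌋=1103; principal=min(88279-1103,63404)=63404; balance=63404-63404=0

1 27595 60684 1525285
2 26539 61740 1463545
3 25465 62814 1400731
4 24372 63907 1336824
5 23260 65019 1271805
6 22129 66150 1205655
7 20978 67301 1138354
8 19807 68472 1069882
9 18615 69664 1000218
10 17403 70876 929342
11 16170 72109 857233
12 14915 73364 783869
13 13639 74640 709229
14 12340 75939 633290
15 11019 77260 556030
16 9674 78605 477425
17 8307 79972 397453
18 6915 81364 316089
19 5499 82780 233309
20 4059 84220 149089
21 2594 85685 63404
22 1103 63404 0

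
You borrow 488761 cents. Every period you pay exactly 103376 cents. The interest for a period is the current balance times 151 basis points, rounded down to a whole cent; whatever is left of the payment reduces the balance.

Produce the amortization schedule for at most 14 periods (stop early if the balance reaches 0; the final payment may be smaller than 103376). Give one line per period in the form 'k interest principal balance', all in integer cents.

1. interest=⌊488761·151/10000⌋=7380; principal=103376-7380=95996; balance=488761-95996=392765
2. interest=⌊392765·151/10000⌋=5930; principal=103376-5930=97446; balance=392765-97446=295319
3. interest=⌊295319·151/10000⌋=4459; principal=103376-4459=98917; balance=295319-98917=196402
4. interest=⌊196402·151/10000⌋=2965; principal=103376-2965=100411; balance=196402-100411=95991
5. interest=⌊95991·151/10000⌋=1449; principal=min(103376-1449,95991)=95991; balance=95991-95991=0

1 7380 95996 392765
2 5930 97446 295319
3 4459 98917 196402
4 2965 100411 95991
5 1449 95991 0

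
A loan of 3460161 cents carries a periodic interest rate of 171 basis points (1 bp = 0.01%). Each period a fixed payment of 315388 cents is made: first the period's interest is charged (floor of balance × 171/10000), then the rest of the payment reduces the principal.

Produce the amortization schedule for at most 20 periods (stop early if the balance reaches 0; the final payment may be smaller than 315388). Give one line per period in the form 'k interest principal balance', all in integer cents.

1. interest=⌊3460161·171/10000⌋=59168; principal=315388-59168=256220; balance=3460161-256220=3203941
2. interest=⌊3203941·171/10000⌋=54787; principal=315388-54787=260601; balance=3203941-260601=2943340
3. interest=⌊2943340·171/10000⌋=50331; principal=315388-50331=265057; balance=2943340-265057=2678283
4. interest=⌊2678283·171/10000⌋=45798; principal=315388-45798=269590; balance=2678283-269590=2408693
5. interest=⌊2408693·171/10000⌋=41188; principal=315388-41188=274200; balance=2408693-274200=2134493
6. interest=⌊2134493·171/10000⌋=36499; principal=315388-36499=278889; balance=2134493-278889=1855604
7. interest=⌊1855604·171/10000⌋=31730; principal=315388-31730=283658; balance=1855604-283658=1571946
8. interest=⌊1571946·171/10000⌋=26880; principal=315388-26880=288508; balance=1571946-288508=1283438
9. interest=⌊1283438·171/10000⌋=21946; principal=315388-21946=293442; balance=1283438-293442=989996
10. interest=⌊989996·171/10000⌋=16928; principal=315388-16928=298460; balance=989996-298460=691536
11. interest=⌊691536·171/10000⌋=11825; principal=315388-11825=303563; balance=691536-303563=387973
12. interest=⌊387973·171/10000⌋=6634; principal=315388-6634=308754; balance=387973-308754=79219
13. interest=⌊79219·171/10000⌋=1354; principal=min(315388-1354,79219)=79219; balance=79219-79219=0

1 59168 256220 3203941
2 54787 260601 2943340
3 50331 265057 2678283
4 45798 269590 2408693
5 41188 274200 2134493
6 36499 278889 1855604
7 31730 283658 1571946
8 26880 288508 1283438
9 21946 293442 989996
10 16928 298460 691536
11 11825 303563 387973
12 6634 308754 79219
13 1354 79219 0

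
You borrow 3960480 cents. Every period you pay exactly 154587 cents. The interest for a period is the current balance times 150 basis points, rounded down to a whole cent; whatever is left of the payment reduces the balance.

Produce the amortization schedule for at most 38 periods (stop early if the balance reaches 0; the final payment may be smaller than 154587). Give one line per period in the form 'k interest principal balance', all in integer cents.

1. interest=⌊3960480·150/10000⌋=59407; principal=154587-59407=95180; balance=3960480-95180=3865300
2. interest=⌊3865300·150/10000⌋=57979; principal=154587-57979=96608; balance=3865300-96608=3768692
3. interest=⌊3768692·150/10000⌋=56530; principal=154587-56530=98057; balance=3768692-98057=3670635
4. interest=⌊3670635·150/10000⌋=55059; principal=154587-55059=99528; balance=3670635-99528=3571107
5. interest=⌊3571107·150/10000⌋=53566; principal=154587-53566=101021; balance=3571107-101021=3470086
6. interest=⌊3470086·150/10000⌋=52051; principal=154587-52051=102536; balance=3470086-102536=3367550
7. interest=⌊3367550·150/10000⌋=50513; principal=154587-50513=104074; balance=3367550-104074=3263476
8. interest=⌊3263476·150/10000⌋=48952; principal=154587-48952=105635; balance=3263476-105635=3157841
9. interest=⌊3157841·150/10000⌋=47367; principal=154587-47367=107220; balance=3157841-107220=3050621
10. interest=⌊3050621·150/10000⌋=45759; principal=154587-45759=108828; balance=3050621-108828=2941793
11. interest=⌊2941793·150/10000⌋=44126; principal=154587-44126=110461; balance=2941793-110461=2831332
12. interest=⌊2831332·150/10000⌋=42469; principal=154587-42469=112118; balance=2831332-112118=2719214
13. interest=⌊2719214·150/10000⌋=40788; principal=154587-40788=113799; balance=2719214-113799=2605415
14. interest=⌊2605415·150/10000⌋=39081; principal=154587-39081=115506; balance=2605415-115506=2489909
15. interest=⌊2489909·150/10000⌋=37348; principal=154587-37348=117239; balance=2489909-117239=2372670
16. interest=⌊2372670·150/10000⌋=35590; principal=154587-35590=118997; balance=2372670-118997=2253673
17. interest=⌊2253673·150/10000⌋=33805; principal=154587-33805=120782; balance=2253673-120782=2132891
18. interest=⌊2132891·150/10000⌋=31993; principal=154587-31993=122594; balance=2132891-122594=2010297
19. interest=⌊2010297·150/10000⌋=30154; principal=154587-30154=124433; balance=2010297-124433=1885864
20. interest=⌊1885864·150/10000⌋=28287; principal=154587-28287=126300; balance=1885864-126300=1759564
21. interest=⌊1759564·150/10000⌋=26393; principal=154587-26393=128194; balance=1759564-128194=1631370
22. interest=⌊1631370·150/10000⌋=24470; principal=154587-24470=130117; balance=1631370-130117=1501253
23. interest=⌊1501253·150/10000⌋=22518; principal=154587-22518=132069; balance=1501253-132069=1369184
24. interest=⌊1369184·150/10000⌋=20537; principal=154587-20537=134050; balance=1369184-134050=1235134
25. interest=⌊1235134·150/10000⌋=18527; principal=154587-18527=136060; balance=1235134-136060=1099074
26. interest=⌊1099074·150/10000⌋=16486; principal=154587-16486=138101; balance=1099074-138101=960973
27. interest=⌊960973·150/10000⌋=14414; principal=154587-14414=140173; balance=960973-140173=820800
28. interest=⌊820800·150/10000⌋=12312; principal=154587-12312=142275; balance=820800-142275=678525
29. interest=⌊678525·150/10000⌋=10177; principal=154587-10177=144410; balance=678525-144410=534115
30. interest=⌊534115·150/10000⌋=8011; principal=154587-8011=146576; balance=534115-146576=387539
31. interest=⌊387539·150/10000⌋=5813; principal=154587-5813=148774; balance=387539-148774=238765
32. interest=⌊238765·150/10000⌋=3581; principal=154587-3581=151006; balance=238765-151006=87759
33. interest=⌊87759·150/10000⌋=1316; principal=min(154587-1316,87759)=87759; balance=87759-87759=0

1 59407 95180 3865300
2 57979 96608 3768692
3 56530 98057 3670635
4 55059 99528 3571107
5 53566 101021 3470086
6 52051 102536 3367550
7 50513 104074 3263476
8 48952 105635 3157841
9 47367 107220 3050621
10 45759 108828 2941793
11 44126 110461 2831332
12 42469 112118 2719214
13 40788 113799 2605415
14 39081 115506 2489909
15 37348 117239 2372670
16 35590 118997 2253673
17 33805 120782 2132891
18 31993 122594 2010297
19 30154 124433 1885864
20 28287 126300 1759564
21 26393 128194 1631370
22 24470 130117 1501253
23 22518 132069 1369184
24 20537 134050 1235134
25 18527 136060 1099074
26 16486 138101 960973
27 14414 140173 820800
28 12312 142275 678525
29 10177 144410 534115
30 8011 146576 387539
31 5813 148774 238765
32 3581 151006 87759
33 1316 87759 0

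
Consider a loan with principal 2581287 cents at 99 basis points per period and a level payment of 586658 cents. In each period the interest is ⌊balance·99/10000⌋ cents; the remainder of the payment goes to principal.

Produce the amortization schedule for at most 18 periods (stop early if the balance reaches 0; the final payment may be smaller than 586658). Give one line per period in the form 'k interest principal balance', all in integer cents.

1. interest=⌊2581287·99/10000⌋=25554; principal=586658-25554=561104; balance=2581287-561104=2020183
2. interest=⌊2020183·99/10000⌋=19999; principal=586658-19999=566659; balance=2020183-566659=1453524
3. interest=⌊1453524·99/10000⌋=14389; principal=586658-14389=572269; balance=1453524-572269=881255
4. interest=⌊881255·99/10000⌋=8724; principal=586658-8724=577934; balance=881255-577934=303321
5. interest=⌊303321·99/10000⌋=3002; principal=min(586658-3002,303321)=303321; balance=303321-303321=0

1 25554 561104 2020183
2 19999 566659 1453524
3 14389 572269 881255
4 8724 577934 303321
5 3002 303321 0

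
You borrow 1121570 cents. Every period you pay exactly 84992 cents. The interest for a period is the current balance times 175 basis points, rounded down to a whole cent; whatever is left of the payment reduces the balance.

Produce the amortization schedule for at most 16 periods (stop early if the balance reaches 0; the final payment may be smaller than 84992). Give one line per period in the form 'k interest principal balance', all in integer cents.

1. interest=⌊1121570·175/10000⌋=19627; principal=84992-19627=65365; balance=1121570-65365=1056205
2. interest=⌊1056205·175/10000⌋=18483; principal=84992-18483=66509; balance=1056205-66509=989696
3. interest=⌊989696·175/10000⌋=17319; principal=84992-17319=67673; balance=989696-67673=922023
4. interest=⌊922023·175/10000⌋=16135; principal=84992-16135=68857; balance=922023-68857=853166
5. interest=⌊853166·175/10000⌋=14930; principal=84992-14930=70062; balance=853166-70062=783104
6. interest=⌊783104·175/10000⌋=13704; principal=84992-13704=71288; balance=783104-71288=711816
7. interest=⌊711816·175/10000⌋=12456; principal=84992-12456=72536; balance=711816-72536=639280
8. interest=⌊639280·175/10000⌋=11187; principal=84992-11187=73805; balance=639280-73805=565475
9. interest=⌊565475·175/10000⌋=9895; principal=84992-9895=75097; balance=565475-75097=490378
10. interest=⌊490378·175/10000⌋=8581; principal=84992-8581=76411; balance=490378-76411=413967
11. interest=⌊413967·175/10000⌋=7244; principal=84992-7244=77748; balance=413967-77748=336219
12. interest=⌊336219·175/10000⌋=5883; principal=84992-5883=79109; balance=336219-79109=257110
13. interest=⌊257110·175/10000⌋=4499; principal=84992-4499=80493; balance=257110-80493=176617
14. interest=⌊176617·175/10000⌋=3090; principal=84992-3090=81902; balance=176617-81902=94715
15. interest=⌊94715·175/10000⌋=1657; principal=84992-1657=83335; balance=94715-83335=11380
16. interest=⌊11380·175/10000⌋=199; principal=min(84992-199,11380)=11380; balance=11380-11380=0

1 19627 65365 1056205
2 18483 66509 989696
3 17319 67673 922023
4 16135 68857 853166
5 14930 70062 783104
6 13704 71288 711816
7 12456 72536 639280
8 11187 73805 565475
9 9895 75097 490378
10 8581 76411 413967
11 7244 77748 336219
12 5883 79109 257110
13 4499 80493 176617
14 3090 81902 94715
15 1657 83335 11380
16 199 11380 0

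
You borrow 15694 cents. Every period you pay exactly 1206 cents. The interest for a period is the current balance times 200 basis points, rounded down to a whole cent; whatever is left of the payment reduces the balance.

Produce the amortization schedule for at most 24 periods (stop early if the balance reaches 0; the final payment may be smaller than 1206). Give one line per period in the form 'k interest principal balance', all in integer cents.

1. interest=⌊15694·200/10000⌋=313; principal=1206-313=893; balance=15694-893=14801
2. interest=⌊14801·200/10000⌋=296; principal=1206-296=910; balance=14801-910=13891
3. interest=⌊13891·200/10000⌋=277; principal=1206-277=929; balance=13891-929=12962
4. interest=⌊12962·200/10000⌋=259; principal=1206-259=947; balance=12962-947=12015
5. interest=⌊12015·200/10000⌋=240; principal=1206-240=966; balance=12015-966=11049
6. interest=⌊11049·200/10000⌋=220; principal=1206-220=986; balance=11049-986=10063
7. interest=⌊10063·200/10000⌋=201; principal=1206-201=1005; balance=10063-1005=9058
8. interest=⌊9058·200/10000⌋=181; principal=1206-181=1025; balance=9058-1025=8033
9. interest=⌊8033·200/10000⌋=160; principal=1206-160=1046; balance=8033-1046=6987
10. interest=⌊6987·200/10000⌋=139; principal=1206-139=1067; balance=6987-1067=5920
11. interest=⌊5920·200/10000⌋=118; principal=1206-118=1088; balance=5920-1088=4832
12. interest=⌊4832·200/10000⌋=96; principal=1206-96=1110; balance=4832-1110=3722
13. interest=⌊3722·200/10000⌋=74; principal=1206-74=1132; balance=3722-1132=2590
14. interest=⌊2590·200/10000⌋=51; principal=1206-51=1155; balance=2590-1155=1435
15. interest=⌊1435·200/10000⌋=28; principal=1206-28=1178; balance=1435-1178=257
16. interest=⌊257·200/10000⌋=5; principal=min(1206-5,257)=257; balance=257-257=0

1 313 893 14801
2 296 910 13891
3 277 929 12962
4 259 947 12015
5 240 966 11049
6 220 986 10063
7 201 1005 9058
8 181 1025 8033
9 160 1046 6987
10 139 1067 5920
11 118 1088 4832
12 96 1110 3722
13 74 1132 2590
14 51 1155 1435
15 28 1178 257
16 5 257 0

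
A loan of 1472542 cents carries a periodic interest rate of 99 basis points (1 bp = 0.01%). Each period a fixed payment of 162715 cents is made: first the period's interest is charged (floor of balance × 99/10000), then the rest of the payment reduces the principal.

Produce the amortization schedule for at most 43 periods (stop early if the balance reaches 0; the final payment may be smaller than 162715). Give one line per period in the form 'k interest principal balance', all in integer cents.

1. interest=⌊1472542·99/10000⌋=14578; principal=162715-14578=148137; balance=1472542-148137=1324405
2. interest=⌊1324405·99/10000⌋=13111; principal=162715-13111=149604; balance=1324405-149604=1174801
3. interest=⌊1174801·99/10000⌋=11630; principal=162715-11630=151085; balance=1174801-151085=1023716
4. interest=⌊1023716·99/10000⌋=10134; principal=162715-10134=152581; balance=1023716-152581=871135
5. interest=⌊871135·99/10000⌋=8624; principal=162715-8624=154091; balance=871135-154091=717044
6. interest=⌊717044·99/10000⌋=7098; principal=162715-7098=155617; balance=717044-155617=561427
7. interest=⌊561427·99/10000⌋=5558; principal=162715-5558=157157; balance=561427-157157=404270
8. interest=⌊404270·99/10000⌋=4002; principal=162715-4002=158713; balance=404270-158713=245557
9. interest=⌊245557·99/10000⌋=2431; principal=162715-2431=160284; balance=245557-160284=85273
10. interest=⌊85273·99/10000⌋=844; principal=min(162715-844,85273)=85273; balance=85273-85273=0

1 14578 148137 1324405
2 13111 149604 1174801
3 11630 151085 1023716
4 10134 152581 871135
5 8624 154091 717044
6 7098 155617 561427
7 5558 157157 404270
8 4002 158713 245557
9 2431 160284 85273
10 844 85273 0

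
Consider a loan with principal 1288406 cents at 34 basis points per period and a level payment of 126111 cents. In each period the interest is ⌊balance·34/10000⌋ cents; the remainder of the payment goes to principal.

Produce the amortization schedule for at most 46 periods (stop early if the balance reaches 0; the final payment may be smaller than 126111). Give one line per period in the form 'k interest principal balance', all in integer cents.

1 4380 121731 1166675
2 3966 122145 1044530
3 3551 122560 921970
4 3134 122977 798993
5 2716 123395 675598
6 2297 123814 551784
7 1876 124235 427549
8 1453 124658 302891
9 1029 125082 177809
10 604 125507 52302
11 177 52302 0

1. interest=⌊1288406·34/10000⌋=4380; principal=126111-4380=121731; balance=1288406-121731=1166675
2. interest=⌊1166675·34/10000⌋=3966; principal=126111-3966=122145; balance=1166675-122145=1044530
3. interest=⌊1044530·34/10000⌋=3551; principal=126111-3551=122560; balance=1044530-122560=921970
4. interest=⌊921970·34/10000⌋=3134; principal=126111-3134=122977; balance=921970-122977=798993
5. interest=⌊798993·34/10000⌋=2716; principal=126111-2716=123395; balance=798993-123395=675598
6. interest=⌊675598·34/10000⌋=2297; principal=126111-2297=123814; balance=675598-123814=551784
7. interest=⌊551784·34/10000⌋=1876; principal=126111-1876=124235; balance=551784-124235=427549
8. interest=⌊427549·34/10000⌋=1453; principal=126111-1453=124658; balance=427549-124658=302891
9. interest=⌊302891·34/10000⌋=1029; principal=126111-1029=125082; balance=302891-125082=177809
10. interest=⌊177809·34/10000⌋=604; principal=126111-604=125507; balance=177809-125507=52302
11. interest=⌊52302·34/10000⌋=177; principal=min(126111-177,52302)=52302; balance=52302-52302=0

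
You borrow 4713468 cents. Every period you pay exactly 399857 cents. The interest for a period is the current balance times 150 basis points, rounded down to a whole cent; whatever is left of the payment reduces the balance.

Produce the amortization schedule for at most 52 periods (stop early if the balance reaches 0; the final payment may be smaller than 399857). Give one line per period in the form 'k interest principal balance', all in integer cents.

1. interest=⌊4713468·150/10000⌋=70702; principal=399857-70702=329155; balance=4713468-329155=4384313
2. interest=⌊4384313·150/10000⌋=65764; principal=399857-65764=334093; balance=4384313-334093=4050220
3. interest=⌊4050220·150/10000⌋=60753; principal=399857-60753=339104; balance=4050220-339104=3711116
4. interest=⌊3711116·150/10000⌋=55666; principal=399857-55666=344191; balance=3711116-344191=3366925
5. interest=⌊3366925·150/10000⌋=50503; principal=399857-50503=349354; balance=3366925-349354=3017571
6. interest=⌊3017571·150/10000⌋=45263; principal=399857-45263=354594; balance=3017571-354594=2662977
7. interest=⌊2662977·150/10000⌋=39944; principal=399857-39944=359913; balance=2662977-359913=2303064
8. interest=⌊2303064·150/10000⌋=34545; principal=399857-34545=365312; balance=2303064-365312=1937752
9. interest=⌊1937752·150/10000⌋=29066; principal=399857-29066=370791; balance=1937752-370791=1566961
10. interest=⌊1566961·150/10000⌋=23504; principal=399857-23504=376353; balance=1566961-376353=1190608
11. interest=⌊1190608·150/10000⌋=17859; principal=399857-17859=381998; balance=1190608-381998=808610
12. interest=⌊808610·150/10000⌋=12129; principal=399857-12129=387728; balance=808610-387728=420882
13. interest=⌊420882·150/10000⌋=6313; principal=399857-6313=393544; balance=420882-393544=27338
14. interest=⌊27338·150/10000⌋=410; principal=min(399857-410,27338)=27338; balance=27338-27338=0

1 70702 329155 4384313
2 65764 334093 4050220
3 60753 339104 3711116
4 55666 344191 3366925
5 50503 349354 3017571
6 45263 354594 2662977
7 39944 359913 2303064
8 34545 365312 1937752
9 29066 370791 1566961
10 23504 376353 1190608
11 17859 381998 808610
12 12129 387728 420882
13 6313 393544 27338
14 410 27338 0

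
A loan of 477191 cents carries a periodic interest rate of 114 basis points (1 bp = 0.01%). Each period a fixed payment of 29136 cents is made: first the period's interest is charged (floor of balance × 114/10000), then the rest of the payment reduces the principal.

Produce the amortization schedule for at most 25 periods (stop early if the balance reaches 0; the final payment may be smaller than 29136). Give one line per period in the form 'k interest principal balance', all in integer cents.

1. interest=⌊477191·114/10000⌋=5439; principal=29136-5439=23697; balance=477191-23697=453494
2. interest=⌊453494·114/10000⌋=5169; principal=29136-5169=23967; balance=453494-23967=429527
3. interest=⌊429527·114/10000⌋=4896; principal=29136-4896=24240; balance=429527-24240=405287
4. interest=⌊405287·114/10000⌋=4620; principal=29136-4620=24516; balance=405287-24516=380771
5. interest=⌊380771·114/10000⌋=4340; principal=29136-4340=24796; balance=380771-24796=355975
6. interest=⌊355975·114/10000⌋=4058; principal=29136-4058=25078; balance=355975-25078=330897
7. interest=⌊330897·114/10000⌋=3772; principal=29136-3772=25364; balance=330897-25364=305533
8. interest=⌊305533·114/10000⌋=3483; principal=29136-3483=25653; balance=305533-25653=279880
9. interest=⌊279880·114/10000⌋=3190; principal=29136-3190=25946; balance=279880-25946=253934
10. interest=⌊253934·114/10000⌋=2894; principal=29136-2894=26242; balance=253934-26242=227692
11. interest=⌊227692·114/10000⌋=2595; principal=29136-2595=26541; balance=227692-26541=201151
12. interest=⌊201151·114/10000⌋=2293; principal=29136-2293=26843; balance=201151-26843=174308
13. interest=⌊174308·114/10000⌋=1987; principal=29136-1987=27149; balance=174308-27149=147159
14. interest=⌊147159·114/10000⌋=1677; principal=29136-1677=27459; balance=147159-27459=119700
15. interest=⌊119700·114/10000⌋=1364; principal=29136-1364=27772; balance=119700-27772=91928
16. interest=⌊91928·114/10000⌋=1047; principal=29136-1047=28089; balance=91928-28089=63839
17. interest=⌊63839·114/10000⌋=727; principal=29136-727=28409; balance=63839-28409=35430
18. interest=⌊35430·114/10000⌋=403; principal=29136-403=28733; balance=35430-28733=6697
19. interest=⌊6697·114/10000⌋=76; principal=min(29136-76,6697)=6697; balance=6697-6697=0

1 5439 23697 453494
2 5169 23967 429527
3 4896 24240 405287
4 4620 24516 380771
5 4340 24796 355975
6 4058 25078 330897
7 3772 25364 305533
8 3483 25653 279880
9 3190 25946 253934
10 2894 26242 227692
11 2595 26541 201151
12 2293 26843 174308
13 1987 27149 147159
14 1677 27459 119700
15 1364 27772 91928
16 1047 28089 63839
17 727 28409 35430
18 403 28733 6697
19 76 6697 0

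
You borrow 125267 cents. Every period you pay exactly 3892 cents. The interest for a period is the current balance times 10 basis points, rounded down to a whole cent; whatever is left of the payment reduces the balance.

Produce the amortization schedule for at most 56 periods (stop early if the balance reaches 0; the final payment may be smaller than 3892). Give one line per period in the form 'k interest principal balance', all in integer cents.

1 125 3767 121500
2 121 3771 117729
3 117 3775 113954
4 113 3779 110175
5 110 3782 106393
6 106 3786 102607
7 102 3790 98817
8 98 3794 95023
9 95 3797 91226
10 91 3801 87425
11 87 3805 83620
12 83 3809 79811
13 79 3813 75998
14 75 3817 72181
15 72 3820 68361
16 68 3824 64537
17 64 3828 60709
18 60 3832 56877
19 56 3836 53041
20 53 3839 49202
21 49 3843 45359
22 45 3847 41512
23 41 3851 37661
24 37 3855 33806
25 33 3859 29947
26 29 3863 26084
27 26 3866 22218
28 22 3870 18348
29 18 3874 14474
30 14 3878 10596
31 10 3882 6714
32 6 3886 2828
33 2 2828 0

1. interest=⌊125267·10/10000⌋=125; principal=3892-125=3767; balance=125267-3767=121500
2. interest=⌊121500·10/10000⌋=121; principal=3892-121=3771; balance=121500-3771=117729
3. interest=⌊117729·10/10000⌋=117; principal=3892-117=3775; balance=117729-3775=113954
4. interest=⌊113954·10/10000⌋=113; principal=3892-113=3779; balance=113954-3779=110175
5. interest=⌊110175·10/10000⌋=110; principal=3892-110=3782; balance=110175-3782=106393
6. interest=⌊106393·10/10000⌋=106; principal=3892-106=3786; balance=106393-3786=102607
7. interest=⌊102607·10/10000⌋=102; principal=3892-102=3790; balance=102607-3790=98817
8. interest=⌊98817·10/10000⌋=98; principal=3892-98=3794; balance=98817-3794=95023
9. interest=⌊95023·10/10000⌋=95; principal=3892-95=3797; balance=95023-3797=91226
10. interest=⌊91226·10/10000⌋=91; principal=3892-91=3801; balance=91226-3801=87425
11. interest=⌊87425·10/10000⌋=87; principal=3892-87=3805; balance=87425-3805=83620
12. interest=⌊83620·10/10000⌋=83; principal=3892-83=3809; balance=83620-3809=79811
13. interest=⌊79811·10/10000⌋=79; principal=3892-79=3813; balance=79811-3813=75998
14. interest=⌊75998·10/10000⌋=75; principal=3892-75=3817; balance=75998-3817=72181
15. interest=⌊72181·10/10000⌋=72; principal=3892-72=3820; balance=72181-3820=68361
16. interest=⌊68361·10/10000⌋=68; principal=3892-68=3824; balance=68361-3824=64537
17. interest=⌊64537·10/10000⌋=64; principal=3892-64=3828; balance=64537-3828=60709
18. interest=⌊60709·10/10000⌋=60; principal=3892-60=3832; balance=60709-3832=56877
19. interest=⌊56877·10/10000⌋=56; principal=3892-56=3836; balance=56877-3836=53041
20. interest=⌊53041·10/10000⌋=53; principal=3892-53=3839; balance=53041-3839=49202
21. interest=⌊49202·10/10000⌋=49; principal=3892-49=3843; balance=49202-3843=45359
22. interest=⌊45359·10/10000⌋=45; principal=3892-45=3847; balance=45359-3847=41512
23. interest=⌊41512·10/10000⌋=41; principal=3892-41=3851; balance=41512-3851=37661
24. interest=⌊37661·10/10000⌋=37; principal=3892-37=3855; balance=37661-3855=33806
25. interest=⌊33806·10/10000⌋=33; principal=3892-33=3859; balance=33806-3859=29947
26. interest=⌊29947·10/10000⌋=29; principal=3892-29=3863; balance=29947-3863=26084
27. interest=⌊26084·10/10000⌋=26; principal=3892-26=3866; balance=26084-3866=22218
28. interest=⌊22218·10/10000⌋=22; principal=3892-22=3870; balance=22218-3870=18348
29. interest=⌊18348·10/10000⌋=18; principal=3892-18=3874; balance=18348-3874=14474
30. interest=⌊14474·10/10000⌋=14; principal=3892-14=3878; balance=14474-3878=10596
31. interest=⌊10596·10/10000⌋=10; principal=3892-10=3882; balance=10596-3882=6714
32. interest=⌊6714·10/10000⌋=6; principal=3892-6=3886; balance=6714-3886=2828
33. interest=⌊2828·10/10000⌋=2; principal=min(3892-2,2828)=2828; balance=2828-2828=0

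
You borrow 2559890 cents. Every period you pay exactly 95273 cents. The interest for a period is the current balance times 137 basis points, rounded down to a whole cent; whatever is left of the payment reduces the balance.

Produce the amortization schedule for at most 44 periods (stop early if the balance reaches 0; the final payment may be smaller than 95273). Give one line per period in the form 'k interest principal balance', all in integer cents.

1. interest=⌊2559890·137/10000⌋=35070; principal=95273-35070=60203; balance=2559890-60203=2499687
2. interest=⌊2499687·137/10000⌋=34245; principal=95273-34245=61028; balance=2499687-61028=2438659
3. interest=⌊2438659·137/10000⌋=33409; principal=95273-33409=61864; balance=2438659-61864=2376795
4. interest=⌊2376795·137/10000⌋=32562; principal=95273-32562=62711; balance=2376795-62711=2314084
5. interest=⌊2314084·137/10000⌋=31702; principal=95273-31702=63571; balance=2314084-63571=2250513
6. interest=⌊2250513·137/10000⌋=30832; principal=95273-30832=64441; balance=2250513-64441=2186072
7. interest=⌊2186072·137/10000⌋=29949; principal=95273-29949=65324; balance=2186072-65324=2120748
8. interest=⌊2120748·137/10000⌋=29054; principal=95273-29054=66219; balance=2120748-66219=2054529
9. interest=⌊2054529·137/10000⌋=28147; principal=95273-28147=67126; balance=2054529-67126=1987403
10. interest=⌊1987403·137/10000⌋=27227; principal=95273-27227=68046; balance=1987403-68046=1919357
11. interest=⌊1919357·137/10000⌋=26295; principal=95273-26295=68978; balance=1919357-68978=1850379
12. interest=⌊1850379·137/10000⌋=25350; principal=95273-25350=69923; balance=1850379-69923=1780456
13. interest=⌊1780456·137/10000⌋=24392; principal=95273-24392=70881; balance=1780456-70881=1709575
14. interest=⌊1709575·137/10000⌋=23421; principal=95273-23421=71852; balance=1709575-71852=1637723
15. interest=⌊1637723·137/10000⌋=22436; principal=95273-22436=72837; balance=1637723-72837=1564886
16. interest=⌊1564886·137/10000⌋=21438; principal=95273-21438=73835; balance=1564886-73835=1491051
17. interest=⌊1491051·137/10000⌋=20427; principal=95273-20427=74846; balance=1491051-74846=1416205
18. interest=⌊1416205·137/10000⌋=19402; principal=95273-19402=75871; balance=1416205-75871=1340334
19. interest=⌊1340334·137/10000⌋=18362; principal=95273-18362=76911; balance=1340334-76911=1263423
20. interest=⌊1263423·137/10000⌋=17308; principal=95273-17308=77965; balance=1263423-77965=1185458
21. interest=⌊1185458·137/10000⌋=16240; principal=95273-16240=79033; balance=1185458-79033=1106425
22. interest=⌊1106425·137/10000⌋=15158; principal=95273-15158=80115; balance=1106425-80115=1026310
23. interest=⌊1026310·137/10000⌋=14060; principal=95273-14060=81213; balance=1026310-81213=945097
24. interest=⌊945097·137/10000⌋=12947; principal=95273-12947=82326; balance=945097-82326=862771
25. interest=⌊862771·137/10000⌋=11819; principal=95273-11819=83454; balance=862771-83454=779317
26. interest=⌊779317·137/10000⌋=10676; principal=95273-10676=84597; balance=779317-84597=694720
27. interest=⌊694720·137/10000⌋=9517; principal=95273-9517=85756; balance=694720-85756=608964
28. interest=⌊608964·137/10000⌋=8342; principal=95273-8342=86931; balance=608964-86931=522033
29. interest=⌊522033·137/10000⌋=7151; principal=95273-7151=88122; balance=522033-88122=433911
30. interest=⌊433911·137/10000⌋=5944; principal=95273-5944=89329; balance=433911-89329=344582
31. interest=⌊344582·137/10000⌋=4720; principal=95273-4720=90553; balance=344582-90553=254029
32. interest=⌊254029·137/10000⌋=3480; principal=95273-3480=91793; balance=254029-91793=162236
33. interest=⌊162236·137/10000⌋=2222; principal=95273-2222=93051; balance=162236-93051=69185
34. interest=⌊69185·137/10000⌋=947; principal=min(95273-947,69185)=69185; balance=69185-69185=0

1 35070 60203 2499687
2 34245 61028 2438659
3 33409 61864 2376795
4 32562 62711 2314084
5 31702 63571 2250513
6 30832 64441 2186072
7 29949 65324 2120748
8 29054 66219 2054529
9 28147 67126 1987403
10 27227 68046 1919357
11 26295 68978 1850379
12 25350 69923 1780456
13 24392 70881 1709575
14 23421 71852 1637723
15 22436 72837 1564886
16 21438 73835 1491051
17 20427 74846 1416205
18 19402 75871 1340334
19 18362 76911 1263423
20 17308 77965 1185458
21 16240 79033 1106425
22 15158 80115 1026310
23 14060 81213 945097
24 12947 82326 862771
25 11819 83454 779317
26 10676 84597 694720
27 9517 85756 608964
28 8342 86931 522033
29 7151 88122 433911
30 5944 89329 344582
31 4720 90553 254029
32 3480 91793 162236
33 2222 93051 69185
34 947 69185 0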